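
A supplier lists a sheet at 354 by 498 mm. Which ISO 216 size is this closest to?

B3 (353 × 500 mm)

Aspect ratio 498/354 ≈ 1.407 — close to the ISO √2 ≈ 1.414.
In the B-series (B0 = 1000 × 1414 mm): B3 = 353 × 500 mm.
Off by 3 mm total — nearest standard size.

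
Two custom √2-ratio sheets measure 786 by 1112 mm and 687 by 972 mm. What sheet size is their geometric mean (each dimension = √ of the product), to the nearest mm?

Short side: √(786 · 687) = √539982 ≈ 734.8 → 735 mm
Long side: √(1112 · 972) = √1080864 ≈ 1039.6 → 1040 mm

735 × 1040 mm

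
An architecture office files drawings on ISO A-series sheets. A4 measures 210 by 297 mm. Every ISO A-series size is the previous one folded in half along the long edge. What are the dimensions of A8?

52 × 74 mm

A5: ⌊297/2⌋ × 210 = 148 × 210 mm
A6: ⌊210/2⌋ × 148 = 105 × 148 mm
A7: ⌊148/2⌋ × 105 = 74 × 105 mm
A8: ⌊105/2⌋ × 74 = 52 × 74 mm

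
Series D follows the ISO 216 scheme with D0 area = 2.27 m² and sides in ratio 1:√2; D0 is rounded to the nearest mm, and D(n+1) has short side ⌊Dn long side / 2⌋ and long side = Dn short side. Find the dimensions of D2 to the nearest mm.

633 × 896 mm

Let D0's short side be w mm. w · w√2 = 2.27 m² = 2,270,000 mm², so w ≈ 1266.9 mm and w√2 ≈ 1791.7 mm → D0 = 1267 × 1792 mm.
D1: ⌊1792/2⌋ × 1267 = 896 × 1267 mm
D2: ⌊1267/2⌋ × 896 = 633 × 896 mm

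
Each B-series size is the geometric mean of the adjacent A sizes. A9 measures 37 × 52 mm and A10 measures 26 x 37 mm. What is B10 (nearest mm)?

Short side: √(37 · 26) = √962 ≈ 31.0 → 31 mm
Long side: √(52 · 37) = √1924 ≈ 43.9 → 44 mm

31 × 44 mm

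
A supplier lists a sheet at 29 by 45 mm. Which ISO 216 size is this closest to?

Aspect ratio 45/29 ≈ 1.552 (ISO target is √2 ≈ 1.414).
In the B-series (B0 = 1000 × 1414 mm): B10 = 31 × 44 mm.
Off by 3 mm total — nearest standard size.

B10 (31 × 44 mm)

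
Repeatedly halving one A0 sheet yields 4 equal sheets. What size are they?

4 = 2^2, so 2 halving steps.
A0 → A1 → … → A2 after 2 steps.

A2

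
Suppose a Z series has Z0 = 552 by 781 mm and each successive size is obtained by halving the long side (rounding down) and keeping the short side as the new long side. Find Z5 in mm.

Z1: ⌊781/2⌋ × 552 = 390 × 552 mm
Z2: ⌊552/2⌋ × 390 = 276 × 390 mm
Z3: ⌊390/2⌋ × 276 = 195 × 276 mm
Z4: ⌊276/2⌋ × 195 = 138 × 195 mm
Z5: ⌊195/2⌋ × 138 = 97 × 138 mm

97 × 138 mm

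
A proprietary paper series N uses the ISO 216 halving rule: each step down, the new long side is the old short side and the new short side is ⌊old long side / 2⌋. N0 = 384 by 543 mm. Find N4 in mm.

96 × 135 mm

N1 = 271 × 384 mm (from N0 by 1 halving).
N2: ⌊384/2⌋ × 271 = 192 × 271 mm
N3: ⌊271/2⌋ × 192 = 135 × 192 mm
N4: ⌊192/2⌋ × 135 = 96 × 135 mm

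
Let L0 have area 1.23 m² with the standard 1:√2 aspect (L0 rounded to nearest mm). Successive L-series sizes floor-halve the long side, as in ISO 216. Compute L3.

329 × 466 mm

Let L0's short side be w mm. w · w√2 = 1.23 m² = 1,230,000 mm², so w ≈ 932.6 mm and w√2 ≈ 1318.9 mm → L0 = 933 × 1319 mm.
L1: ⌊1319/2⌋ × 933 = 659 × 933 mm
L2: ⌊933/2⌋ × 659 = 466 × 659 mm
L3: ⌊659/2⌋ × 466 = 329 × 466 mm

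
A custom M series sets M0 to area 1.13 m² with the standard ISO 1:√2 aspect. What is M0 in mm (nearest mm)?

Let the short side be w mm. Then w · w√2 = 1.13 m² = 1,130,000 mm².
w² = 1,130,000/√2, so w ≈ 893.9 mm; long side = w√2 ≈ 1264.1 mm.

894 × 1264 mm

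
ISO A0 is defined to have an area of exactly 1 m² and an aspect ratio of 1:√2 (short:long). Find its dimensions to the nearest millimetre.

841 × 1189 mm

Let the short side be w mm. Then the long side is w√2 and w · w√2 = 10⁶ mm².
w² = 10⁶/√2, so w = 1000 / 2^(1/4) ≈ 840.9 mm; long side = 1000 · 2^(1/4) ≈ 1189.2 mm.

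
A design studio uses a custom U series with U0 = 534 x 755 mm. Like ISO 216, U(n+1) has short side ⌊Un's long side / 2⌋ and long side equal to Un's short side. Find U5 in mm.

U1: ⌊755/2⌋ × 534 = 377 × 534 mm
U2: ⌊534/2⌋ × 377 = 267 × 377 mm
U3: ⌊377/2⌋ × 267 = 188 × 267 mm
U4: ⌊267/2⌋ × 188 = 133 × 188 mm
U5: ⌊188/2⌋ × 133 = 94 × 133 mm

94 × 133 mm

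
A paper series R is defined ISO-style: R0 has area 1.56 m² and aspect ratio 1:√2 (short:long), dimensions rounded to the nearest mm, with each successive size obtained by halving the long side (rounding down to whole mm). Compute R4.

262 × 371 mm

Let R0's short side be w mm. w · w√2 = 1.56 m² = 1,560,000 mm², so w ≈ 1050.3 mm and w√2 ≈ 1485.3 mm → R0 = 1050 × 1485 mm.
R1: ⌊1485/2⌋ × 1050 = 742 × 1050 mm
R2: ⌊1050/2⌋ × 742 = 525 × 742 mm
R3: ⌊742/2⌋ × 525 = 371 × 525 mm
R4: ⌊525/2⌋ × 371 = 262 × 371 mm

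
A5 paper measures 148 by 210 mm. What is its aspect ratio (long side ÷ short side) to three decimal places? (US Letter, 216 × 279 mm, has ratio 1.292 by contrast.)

1.419

210 / 148 = 1.419
ISO 216 targets √2 ≈ 1.414; the +0.005 deviation is from mm rounding.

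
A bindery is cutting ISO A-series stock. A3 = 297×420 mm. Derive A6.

A4: ⌊420/2⌋ × 297 = 210 × 297 mm
A5: ⌊297/2⌋ × 210 = 148 × 210 mm
A6: ⌊210/2⌋ × 148 = 105 × 148 mm

105 × 148 mm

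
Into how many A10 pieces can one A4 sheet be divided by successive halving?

Each ISO step halves the sheet: 1 × A4 → 2 × A5 → 4 × A6 → 8 × A7 → …
From A4 to A10 is 6 halving steps: 2^6 = 64.

64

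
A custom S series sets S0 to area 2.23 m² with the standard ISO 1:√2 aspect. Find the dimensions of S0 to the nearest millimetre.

Let the short side be w mm. Then w · w√2 = 2.23 m² = 2,230,000 mm².
w² = 2,230,000/√2, so w ≈ 1255.7 mm; long side = w√2 ≈ 1775.9 mm.

1256 × 1776 mm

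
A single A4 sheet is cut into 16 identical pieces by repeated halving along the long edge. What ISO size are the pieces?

16 = 2^4, so 4 halving steps.
A4 → A5 → … → A8 after 4 steps.

A8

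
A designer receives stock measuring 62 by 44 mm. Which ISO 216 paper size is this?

Aspect ratio 62/44 ≈ 1.409 — close to the ISO √2 ≈ 1.414.
In the B-series (B0 = 1000 × 1414 mm): B9 = 44 × 62 mm.

B9 (44 × 62 mm)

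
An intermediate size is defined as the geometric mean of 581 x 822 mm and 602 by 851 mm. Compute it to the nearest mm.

591 × 836 mm

Short side: √(581 · 602) = √349762 ≈ 591.4 → 591 mm
Long side: √(822 · 851) = √699522 ≈ 836.4 → 836 mm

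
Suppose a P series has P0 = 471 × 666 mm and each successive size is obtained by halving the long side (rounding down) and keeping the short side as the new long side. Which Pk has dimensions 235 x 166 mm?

P3

P0: 471 × 666 mm
P1: 333 × 471 mm
P2: 235 × 333 mm
P3: 166 × 235 mm
P4: 117 × 166 mm
→ matches P3.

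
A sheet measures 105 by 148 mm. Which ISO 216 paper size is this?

A6 (105 × 148 mm)

Aspect ratio 148/105 ≈ 1.410 — close to the ISO √2 ≈ 1.414.
In the A-series (A0 area = 1 m²): A6 = 105 × 148 mm.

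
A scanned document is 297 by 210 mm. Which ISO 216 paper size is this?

Aspect ratio 297/210 ≈ 1.414 — close to the ISO √2 ≈ 1.414.
In the A-series (A0 area = 1 m²): A4 = 210 × 297 mm.

A4 (210 × 297 mm)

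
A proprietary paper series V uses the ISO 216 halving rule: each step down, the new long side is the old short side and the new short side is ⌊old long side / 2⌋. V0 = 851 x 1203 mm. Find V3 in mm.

V1: ⌊1203/2⌋ × 851 = 601 × 851 mm
V2: ⌊851/2⌋ × 601 = 425 × 601 mm
V3: ⌊601/2⌋ × 425 = 300 × 425 mm

300 × 425 mm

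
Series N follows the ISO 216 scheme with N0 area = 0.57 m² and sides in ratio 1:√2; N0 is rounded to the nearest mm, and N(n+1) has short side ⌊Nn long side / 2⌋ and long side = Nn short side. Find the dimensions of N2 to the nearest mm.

Let N0's short side be w mm. w · w√2 = 0.57 m² = 570,000 mm², so w ≈ 634.9 mm and w√2 ≈ 897.8 mm → N0 = 635 × 898 mm.
N1: ⌊898/2⌋ × 635 = 449 × 635 mm
N2: ⌊635/2⌋ × 449 = 317 × 449 mm

317 × 449 mm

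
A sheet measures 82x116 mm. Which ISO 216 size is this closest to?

C7 (81 × 114 mm)

Aspect ratio 116/82 ≈ 1.415 — close to the ISO √2 ≈ 1.414.
In the C-series (envelope sizes, between A and B): C7 = 81 × 114 mm.
Off by 3 mm total — nearest standard size.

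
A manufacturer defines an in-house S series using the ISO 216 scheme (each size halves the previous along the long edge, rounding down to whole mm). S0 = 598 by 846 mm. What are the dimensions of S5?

S1: ⌊846/2⌋ × 598 = 423 × 598 mm
S2: ⌊598/2⌋ × 423 = 299 × 423 mm
S3: ⌊423/2⌋ × 299 = 211 × 299 mm
S4: ⌊299/2⌋ × 211 = 149 × 211 mm
S5: ⌊211/2⌋ × 149 = 105 × 149 mm

105 × 149 mm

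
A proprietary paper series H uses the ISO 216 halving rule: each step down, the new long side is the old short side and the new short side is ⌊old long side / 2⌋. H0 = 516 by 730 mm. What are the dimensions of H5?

H1: ⌊730/2⌋ × 516 = 365 × 516 mm
H2: ⌊516/2⌋ × 365 = 258 × 365 mm
H3: ⌊365/2⌋ × 258 = 182 × 258 mm
H4: ⌊258/2⌋ × 182 = 129 × 182 mm
H5: ⌊182/2⌋ × 129 = 91 × 129 mm

91 × 129 mm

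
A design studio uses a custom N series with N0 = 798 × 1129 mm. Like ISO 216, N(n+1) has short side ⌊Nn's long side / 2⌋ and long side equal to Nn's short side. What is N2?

399 × 564 mm

N1: ⌊1129/2⌋ × 798 = 564 × 798 mm
N2: ⌊798/2⌋ × 564 = 399 × 564 mm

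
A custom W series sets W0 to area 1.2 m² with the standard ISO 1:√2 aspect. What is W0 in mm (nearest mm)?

Let the short side be w mm. Then w · w√2 = 1.2 m² = 1,200,000 mm².
w² = 1,200,000/√2, so w ≈ 921.2 mm; long side = w√2 ≈ 1302.7 mm.

921 × 1303 mm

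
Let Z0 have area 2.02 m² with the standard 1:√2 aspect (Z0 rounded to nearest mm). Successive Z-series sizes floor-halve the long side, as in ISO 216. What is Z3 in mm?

422 × 597 mm

Let Z0's short side be w mm. w · w√2 = 2.02 m² = 2,020,000 mm², so w ≈ 1195.1 mm and w√2 ≈ 1690.2 mm → Z0 = 1195 × 1690 mm.
Z1: ⌊1690/2⌋ × 1195 = 845 × 1195 mm
Z2: ⌊1195/2⌋ × 845 = 597 × 845 mm
Z3: ⌊845/2⌋ × 597 = 422 × 597 mm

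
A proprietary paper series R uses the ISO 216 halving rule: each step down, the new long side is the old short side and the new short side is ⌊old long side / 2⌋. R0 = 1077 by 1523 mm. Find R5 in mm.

R1: ⌊1523/2⌋ × 1077 = 761 × 1077 mm
R2: ⌊1077/2⌋ × 761 = 538 × 761 mm
R3: ⌊761/2⌋ × 538 = 380 × 538 mm
R4: ⌊538/2⌋ × 380 = 269 × 380 mm
R5: ⌊380/2⌋ × 269 = 190 × 269 mm

190 × 269 mm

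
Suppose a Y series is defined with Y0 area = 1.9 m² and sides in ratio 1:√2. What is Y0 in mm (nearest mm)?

1159 × 1639 mm

Let the short side be w mm. Then w · w√2 = 1.9 m² = 1,900,000 mm².
w² = 1,900,000/√2, so w ≈ 1159.1 mm; long side = w√2 ≈ 1639.2 mm.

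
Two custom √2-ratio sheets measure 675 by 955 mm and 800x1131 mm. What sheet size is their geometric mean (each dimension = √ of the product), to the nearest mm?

735 × 1039 mm

Short side: √(675 · 800) = √540000 ≈ 734.8 → 735 mm
Long side: √(955 · 1131) = √1080105 ≈ 1039.3 → 1039 mm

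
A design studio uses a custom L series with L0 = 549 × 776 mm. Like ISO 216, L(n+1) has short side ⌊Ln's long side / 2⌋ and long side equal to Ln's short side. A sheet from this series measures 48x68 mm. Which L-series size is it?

L0: 549 × 776 mm
L1: 388 × 549 mm
L2: 274 × 388 mm
L3: 194 × 274 mm
L4: 137 × 194 mm
L5: 97 × 137 mm
L6: 68 × 97 mm
L7: 48 × 68 mm
L8: 34 × 48 mm
→ matches L7.

L7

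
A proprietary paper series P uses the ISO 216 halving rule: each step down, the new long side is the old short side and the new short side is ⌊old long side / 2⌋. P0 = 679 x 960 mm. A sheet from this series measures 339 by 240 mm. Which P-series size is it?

P3

P0: 679 × 960 mm
P1: 480 × 679 mm
P2: 339 × 480 mm
P3: 240 × 339 mm
P4: 169 × 240 mm
→ matches P3.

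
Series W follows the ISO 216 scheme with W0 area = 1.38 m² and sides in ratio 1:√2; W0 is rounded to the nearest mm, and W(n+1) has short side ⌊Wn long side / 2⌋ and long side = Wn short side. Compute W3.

349 × 494 mm

Let W0's short side be w mm. w · w√2 = 1.38 m² = 1,380,000 mm², so w ≈ 987.8 mm and w√2 ≈ 1397.0 mm → W0 = 988 × 1397 mm.
W1: ⌊1397/2⌋ × 988 = 698 × 988 mm
W2: ⌊988/2⌋ × 698 = 494 × 698 mm
W3: ⌊698/2⌋ × 494 = 349 × 494 mm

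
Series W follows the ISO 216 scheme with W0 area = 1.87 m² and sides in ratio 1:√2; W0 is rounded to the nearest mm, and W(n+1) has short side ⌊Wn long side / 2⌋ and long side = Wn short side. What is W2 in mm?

Let W0's short side be w mm. w · w√2 = 1.87 m² = 1,870,000 mm², so w ≈ 1149.9 mm and w√2 ≈ 1626.2 mm → W0 = 1150 × 1626 mm.
W1: ⌊1626/2⌋ × 1150 = 813 × 1150 mm
W2: ⌊1150/2⌋ × 813 = 575 × 813 mm

575 × 813 mm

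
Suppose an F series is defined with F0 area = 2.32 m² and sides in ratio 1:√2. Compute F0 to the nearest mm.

Let the short side be w mm. Then w · w√2 = 2.32 m² = 2,320,000 mm².
w² = 2,320,000/√2, so w ≈ 1280.8 mm; long side = w√2 ≈ 1811.3 mm.

1281 × 1811 mm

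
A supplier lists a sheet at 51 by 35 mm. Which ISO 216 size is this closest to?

Aspect ratio 51/35 ≈ 1.457 (ISO target is √2 ≈ 1.414).
In the A-series (A0 area = 1 m²): A9 = 37 × 52 mm.
Off by 3 mm total — nearest standard size.

A9 (37 × 52 mm)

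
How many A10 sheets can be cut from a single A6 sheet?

16

Each ISO step halves the sheet: 1 × A6 → 2 × A7 → 4 × A8 → 8 × A9 → …
From A6 to A10 is 4 halving steps: 2^4 = 16.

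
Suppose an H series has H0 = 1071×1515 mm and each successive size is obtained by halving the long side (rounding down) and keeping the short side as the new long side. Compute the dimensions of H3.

H1: ⌊1515/2⌋ × 1071 = 757 × 1071 mm
H2: ⌊1071/2⌋ × 757 = 535 × 757 mm
H3: ⌊757/2⌋ × 535 = 378 × 535 mm

378 × 535 mm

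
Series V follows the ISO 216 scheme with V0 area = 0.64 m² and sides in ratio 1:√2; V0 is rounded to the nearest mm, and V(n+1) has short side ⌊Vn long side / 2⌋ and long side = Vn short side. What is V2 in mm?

336 × 475 mm

Let V0's short side be w mm. w · w√2 = 0.64 m² = 640,000 mm², so w ≈ 672.7 mm and w√2 ≈ 951.4 mm → V0 = 673 × 951 mm.
V1: ⌊951/2⌋ × 673 = 475 × 673 mm
V2: ⌊673/2⌋ × 475 = 336 × 475 mm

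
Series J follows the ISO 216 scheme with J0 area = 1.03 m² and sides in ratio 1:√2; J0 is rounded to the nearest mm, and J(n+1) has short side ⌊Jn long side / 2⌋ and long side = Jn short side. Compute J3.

Let J0's short side be w mm. w · w√2 = 1.03 m² = 1,030,000 mm², so w ≈ 853.4 mm and w√2 ≈ 1206.9 mm → J0 = 853 × 1207 mm.
J1: ⌊1207/2⌋ × 853 = 603 × 853 mm
J2: ⌊853/2⌋ × 603 = 426 × 603 mm
J3: ⌊603/2⌋ × 426 = 301 × 426 mm

301 × 426 mm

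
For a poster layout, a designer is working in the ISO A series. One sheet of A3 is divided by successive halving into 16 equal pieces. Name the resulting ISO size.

A7

16 = 2^4, so 4 halving steps.
A3 → A4 → … → A7 after 4 steps.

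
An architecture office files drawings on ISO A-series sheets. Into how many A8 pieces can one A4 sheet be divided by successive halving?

16

A4 = 210 × 297 mm; A8 = 52 × 74 mm.
Each halving step doubles the count; 4 steps from A4 to A8.
2^4 = 16.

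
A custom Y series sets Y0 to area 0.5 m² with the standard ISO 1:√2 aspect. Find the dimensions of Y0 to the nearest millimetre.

595 × 841 mm

Let the short side be w mm. Then w · w√2 = 0.5 m² = 500,000 mm².
w² = 500,000/√2, so w ≈ 594.6 mm; long side = w√2 ≈ 840.9 mm.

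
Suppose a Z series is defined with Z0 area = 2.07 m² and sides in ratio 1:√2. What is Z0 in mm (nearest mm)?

1210 × 1711 mm

Let the short side be w mm. Then w · w√2 = 2.07 m² = 2,070,000 mm².
w² = 2,070,000/√2, so w ≈ 1209.8 mm; long side = w√2 ≈ 1711.0 mm.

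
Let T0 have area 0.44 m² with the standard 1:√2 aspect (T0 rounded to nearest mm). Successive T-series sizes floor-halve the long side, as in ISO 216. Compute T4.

Let T0's short side be w mm. w · w√2 = 0.44 m² = 440,000 mm², so w ≈ 557.8 mm and w√2 ≈ 788.8 mm → T0 = 558 × 789 mm.
T1: ⌊789/2⌋ × 558 = 394 × 558 mm
T2: ⌊558/2⌋ × 394 = 279 × 394 mm
T3: ⌊394/2⌋ × 279 = 197 × 279 mm
T4: ⌊279/2⌋ × 197 = 139 × 197 mm

139 × 197 mm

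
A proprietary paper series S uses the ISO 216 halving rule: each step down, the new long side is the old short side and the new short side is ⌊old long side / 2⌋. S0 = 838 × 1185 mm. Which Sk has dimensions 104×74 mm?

S0: 838 × 1185 mm
S1: 592 × 838 mm
S2: 419 × 592 mm
S3: 296 × 419 mm
S4: 209 × 296 mm
S5: 148 × 209 mm
S6: 104 × 148 mm
S7: 74 × 104 mm
S8: 52 × 74 mm
→ matches S7.

S7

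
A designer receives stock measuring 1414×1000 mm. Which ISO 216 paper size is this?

Aspect ratio 1414/1000 ≈ 1.414 — close to the ISO √2 ≈ 1.414.
In the B-series (B0 = 1000 × 1414 mm): B0 = 1000 × 1414 mm.

B0 (1000 × 1414 mm)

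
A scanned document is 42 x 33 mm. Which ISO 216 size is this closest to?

B10 (31 × 44 mm)

Aspect ratio 42/33 ≈ 1.273 (ISO target is √2 ≈ 1.414).
In the B-series (B0 = 1000 × 1414 mm): B10 = 31 × 44 mm.
Off by 4 mm total — nearest standard size.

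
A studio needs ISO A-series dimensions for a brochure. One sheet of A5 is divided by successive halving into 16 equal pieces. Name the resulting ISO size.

16 = 2^4, so 4 halving steps.
A5 → A6 → … → A9 after 4 steps.

A9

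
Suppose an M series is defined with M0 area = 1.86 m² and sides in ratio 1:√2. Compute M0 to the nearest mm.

Let the short side be w mm. Then w · w√2 = 1.86 m² = 1,860,000 mm².
w² = 1,860,000/√2, so w ≈ 1146.8 mm; long side = w√2 ≈ 1621.9 mm.

1147 × 1622 mm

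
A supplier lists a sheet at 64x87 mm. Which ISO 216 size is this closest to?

Aspect ratio 87/64 ≈ 1.359 (ISO target is √2 ≈ 1.414).
In the B-series (B0 = 1000 × 1414 mm): B8 = 62 × 88 mm.
Off by 3 mm total — nearest standard size.

B8 (62 × 88 mm)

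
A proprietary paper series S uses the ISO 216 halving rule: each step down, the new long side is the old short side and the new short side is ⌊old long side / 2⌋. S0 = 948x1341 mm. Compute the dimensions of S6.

S1: ⌊1341/2⌋ × 948 = 670 × 948 mm
S2: ⌊948/2⌋ × 670 = 474 × 670 mm
S3: ⌊670/2⌋ × 474 = 335 × 474 mm
S4: ⌊474/2⌋ × 335 = 237 × 335 mm
S5: ⌊335/2⌋ × 237 = 167 × 237 mm
S6: ⌊237/2⌋ × 167 = 118 × 167 mm

118 × 167 mm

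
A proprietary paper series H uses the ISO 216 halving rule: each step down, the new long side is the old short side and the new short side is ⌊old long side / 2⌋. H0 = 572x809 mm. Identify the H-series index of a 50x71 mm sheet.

H0: 572 × 809 mm
H1: 404 × 572 mm
H2: 286 × 404 mm
H3: 202 × 286 mm
H4: 143 × 202 mm
H5: 101 × 143 mm
H6: 71 × 101 mm
H7: 50 × 71 mm
H8: 35 × 50 mm
→ matches H7.

H7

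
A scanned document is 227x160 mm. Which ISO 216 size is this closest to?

C5 (162 × 229 mm)

Aspect ratio 227/160 ≈ 1.419 — close to the ISO √2 ≈ 1.414.
In the C-series (envelope sizes, between A and B): C5 = 162 × 229 mm.
Off by 4 mm total — nearest standard size.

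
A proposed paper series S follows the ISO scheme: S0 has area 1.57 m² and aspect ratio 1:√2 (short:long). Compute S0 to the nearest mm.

Let the short side be w mm. Then w · w√2 = 1.57 m² = 1,570,000 mm².
w² = 1,570,000/√2, so w ≈ 1053.6 mm; long side = w√2 ≈ 1490.1 mm.

1054 × 1490 mm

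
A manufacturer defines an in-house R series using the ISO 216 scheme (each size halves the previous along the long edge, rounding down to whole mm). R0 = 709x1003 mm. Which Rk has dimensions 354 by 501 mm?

R2

R0: 709 × 1003 mm
R1: 501 × 709 mm
R2: 354 × 501 mm
R3: 250 × 354 mm
→ matches R2.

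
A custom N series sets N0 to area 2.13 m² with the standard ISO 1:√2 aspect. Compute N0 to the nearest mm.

Let the short side be w mm. Then w · w√2 = 2.13 m² = 2,130,000 mm².
w² = 2,130,000/√2, so w ≈ 1227.2 mm; long side = w√2 ≈ 1735.6 mm.

1227 × 1736 mm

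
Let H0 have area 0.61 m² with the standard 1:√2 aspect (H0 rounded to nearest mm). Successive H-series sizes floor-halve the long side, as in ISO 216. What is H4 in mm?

Let H0's short side be w mm. w · w√2 = 0.61 m² = 610,000 mm², so w ≈ 656.8 mm and w√2 ≈ 928.8 mm → H0 = 657 × 929 mm.
H1: ⌊929/2⌋ × 657 = 464 × 657 mm
H2: ⌊657/2⌋ × 464 = 328 × 464 mm
H3: ⌊464/2⌋ × 328 = 232 × 328 mm
H4: ⌊328/2⌋ × 232 = 164 × 232 mm

164 × 232 mm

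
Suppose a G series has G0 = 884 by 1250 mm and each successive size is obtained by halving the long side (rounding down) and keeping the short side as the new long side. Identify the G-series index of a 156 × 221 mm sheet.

G5

G0: 884 × 1250 mm
G1: 625 × 884 mm
G2: 442 × 625 mm
G3: 312 × 442 mm
G4: 221 × 312 mm
G5: 156 × 221 mm
G6: 110 × 156 mm
→ matches G5.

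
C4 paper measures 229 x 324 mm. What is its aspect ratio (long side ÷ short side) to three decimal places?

1.415

324 / 229 = 1.415
Matches √2 ≈ 1.414 — the ISO 216 defining ratio.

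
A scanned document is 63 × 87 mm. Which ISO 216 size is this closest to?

B8 (62 × 88 mm)

Aspect ratio 87/63 ≈ 1.381 (ISO target is √2 ≈ 1.414).
In the B-series (B0 = 1000 × 1414 mm): B8 = 62 × 88 mm.
Off by 2 mm total — nearest standard size.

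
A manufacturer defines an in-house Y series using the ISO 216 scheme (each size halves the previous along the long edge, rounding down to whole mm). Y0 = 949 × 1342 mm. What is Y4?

237 × 335 mm

Y1: ⌊1342/2⌋ × 949 = 671 × 949 mm
Y2: ⌊949/2⌋ × 671 = 474 × 671 mm
Y3: ⌊671/2⌋ × 474 = 335 × 474 mm
Y4: ⌊474/2⌋ × 335 = 237 × 335 mm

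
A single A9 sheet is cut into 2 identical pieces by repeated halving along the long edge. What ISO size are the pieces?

A10

2 = 2^1, so 1 halving step.
A9 → A10 → … → A10 after 1 step.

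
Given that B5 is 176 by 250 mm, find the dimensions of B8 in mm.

B6: ⌊250/2⌋ × 176 = 125 × 176 mm
B7: ⌊176/2⌋ × 125 = 88 × 125 mm
B8: ⌊125/2⌋ × 88 = 62 × 88 mm

62 × 88 mm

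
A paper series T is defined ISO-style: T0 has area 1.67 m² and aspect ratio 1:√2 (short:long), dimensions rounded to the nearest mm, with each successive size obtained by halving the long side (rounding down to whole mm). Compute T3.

384 × 543 mm

Let T0's short side be w mm. w · w√2 = 1.67 m² = 1,670,000 mm², so w ≈ 1086.7 mm and w√2 ≈ 1536.8 mm → T0 = 1087 × 1537 mm.
T1: ⌊1537/2⌋ × 1087 = 768 × 1087 mm
T2: ⌊1087/2⌋ × 768 = 543 × 768 mm
T3: ⌊768/2⌋ × 543 = 384 × 543 mm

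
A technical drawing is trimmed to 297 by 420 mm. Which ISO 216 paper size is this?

Aspect ratio 420/297 ≈ 1.414 — close to the ISO √2 ≈ 1.414.
In the A-series (A0 area = 1 m²): A3 = 297 × 420 mm.

A3 (297 × 420 mm)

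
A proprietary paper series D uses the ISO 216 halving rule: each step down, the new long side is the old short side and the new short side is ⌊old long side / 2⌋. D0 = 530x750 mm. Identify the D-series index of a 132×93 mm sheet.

D0: 530 × 750 mm
D1: 375 × 530 mm
D2: 265 × 375 mm
D3: 187 × 265 mm
D4: 132 × 187 mm
D5: 93 × 132 mm
D6: 66 × 93 mm
→ matches D5.

D5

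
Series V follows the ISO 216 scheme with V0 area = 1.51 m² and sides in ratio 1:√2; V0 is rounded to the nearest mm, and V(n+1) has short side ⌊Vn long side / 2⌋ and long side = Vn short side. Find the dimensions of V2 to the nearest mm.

Let V0's short side be w mm. w · w√2 = 1.51 m² = 1,510,000 mm², so w ≈ 1033.3 mm and w√2 ≈ 1461.3 mm → V0 = 1033 × 1461 mm.
V1: ⌊1461/2⌋ × 1033 = 730 × 1033 mm
V2: ⌊1033/2⌋ × 730 = 516 × 730 mm

516 × 730 mm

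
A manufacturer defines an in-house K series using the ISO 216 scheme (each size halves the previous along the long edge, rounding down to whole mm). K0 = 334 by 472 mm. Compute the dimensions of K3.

K1: ⌊472/2⌋ × 334 = 236 × 334 mm
K2: ⌊334/2⌋ × 236 = 167 × 236 mm
K3: ⌊236/2⌋ × 167 = 118 × 167 mm

118 × 167 mm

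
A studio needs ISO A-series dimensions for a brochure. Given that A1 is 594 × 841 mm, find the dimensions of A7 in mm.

A2: ⌊841/2⌋ × 594 = 420 × 594 mm
A3: ⌊594/2⌋ × 420 = 297 × 420 mm
A4: ⌊420/2⌋ × 297 = 210 × 297 mm
A5: ⌊297/2⌋ × 210 = 148 × 210 mm
A6: ⌊210/2⌋ × 148 = 105 × 148 mm
A7: ⌊148/2⌋ × 105 = 74 × 105 mm

74 × 105 mm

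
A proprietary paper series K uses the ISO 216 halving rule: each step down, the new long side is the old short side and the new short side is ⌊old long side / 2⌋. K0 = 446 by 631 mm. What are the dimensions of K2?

223 × 315 mm

K1: ⌊631/2⌋ × 446 = 315 × 446 mm
K2: ⌊446/2⌋ × 315 = 223 × 315 mm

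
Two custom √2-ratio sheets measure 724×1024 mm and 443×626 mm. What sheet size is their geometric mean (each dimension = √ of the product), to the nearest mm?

566 × 801 mm

Short side: √(724 · 443) = √320732 ≈ 566.3 → 566 mm
Long side: √(1024 · 626) = √641024 ≈ 800.6 → 801 mm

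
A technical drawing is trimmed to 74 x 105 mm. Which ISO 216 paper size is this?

Aspect ratio 105/74 ≈ 1.419 — close to the ISO √2 ≈ 1.414.
In the A-series (A0 area = 1 m²): A7 = 74 × 105 mm.

A7 (74 × 105 mm)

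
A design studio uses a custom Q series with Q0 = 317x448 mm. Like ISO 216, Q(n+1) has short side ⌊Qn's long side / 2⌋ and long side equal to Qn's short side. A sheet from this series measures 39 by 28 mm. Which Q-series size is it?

Q0: 317 × 448 mm
Q1: 224 × 317 mm
Q2: 158 × 224 mm
Q3: 112 × 158 mm
Q4: 79 × 112 mm
Q5: 56 × 79 mm
Q6: 39 × 56 mm
Q7: 28 × 39 mm
Q8: 19 × 28 mm
→ matches Q7.

Q7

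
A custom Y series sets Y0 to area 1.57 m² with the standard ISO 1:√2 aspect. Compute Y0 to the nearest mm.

1054 × 1490 mm

Let the short side be w mm. Then w · w√2 = 1.57 m² = 1,570,000 mm².
w² = 1,570,000/√2, so w ≈ 1053.6 mm; long side = w√2 ≈ 1490.1 mm.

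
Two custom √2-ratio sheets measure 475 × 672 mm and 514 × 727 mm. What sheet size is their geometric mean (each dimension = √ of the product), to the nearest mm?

Short side: √(475 · 514) = √244150 ≈ 494.1 → 494 mm
Long side: √(672 · 727) = √488544 ≈ 699.0 → 699 mm

494 × 699 mm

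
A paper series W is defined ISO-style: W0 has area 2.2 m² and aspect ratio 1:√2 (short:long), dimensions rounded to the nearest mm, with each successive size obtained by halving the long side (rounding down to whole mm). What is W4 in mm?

311 × 441 mm

Let W0's short side be w mm. w · w√2 = 2.2 m² = 2,200,000 mm², so w ≈ 1247.3 mm and w√2 ≈ 1763.9 mm → W0 = 1247 × 1764 mm.
W1: ⌊1764/2⌋ × 1247 = 882 × 1247 mm
W2: ⌊1247/2⌋ × 882 = 623 × 882 mm
W3: ⌊882/2⌋ × 623 = 441 × 623 mm
W4: ⌊623/2⌋ × 441 = 311 × 441 mm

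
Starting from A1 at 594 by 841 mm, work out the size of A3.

297 × 420 mm

A2: ⌊841/2⌋ × 594 = 420 × 594 mm
A3: ⌊594/2⌋ × 420 = 297 × 420 mm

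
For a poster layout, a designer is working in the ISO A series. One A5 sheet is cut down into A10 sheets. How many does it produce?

A5 = 148 × 210 mm; A10 = 26 × 37 mm.
Each halving step doubles the count; 5 steps from A5 to A10.
2^5 = 32.

32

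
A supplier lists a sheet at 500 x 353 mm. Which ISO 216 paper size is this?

Aspect ratio 500/353 ≈ 1.416 — close to the ISO √2 ≈ 1.414.
In the B-series (B0 = 1000 × 1414 mm): B3 = 353 × 500 mm.

B3 (353 × 500 mm)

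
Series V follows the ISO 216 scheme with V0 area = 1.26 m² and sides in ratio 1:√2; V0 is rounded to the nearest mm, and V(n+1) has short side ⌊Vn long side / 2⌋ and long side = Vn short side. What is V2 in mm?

Let V0's short side be w mm. w · w√2 = 1.26 m² = 1,260,000 mm², so w ≈ 943.9 mm and w√2 ≈ 1334.9 mm → V0 = 944 × 1335 mm.
V1: ⌊1335/2⌋ × 944 = 667 × 944 mm
V2: ⌊944/2⌋ × 667 = 472 × 667 mm

472 × 667 mm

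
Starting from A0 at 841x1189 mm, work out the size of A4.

A1: ⌊1189/2⌋ × 841 = 594 × 841 mm
A2: ⌊841/2⌋ × 594 = 420 × 594 mm
A3: ⌊594/2⌋ × 420 = 297 × 420 mm
A4: ⌊420/2⌋ × 297 = 210 × 297 mm

210 × 297 mm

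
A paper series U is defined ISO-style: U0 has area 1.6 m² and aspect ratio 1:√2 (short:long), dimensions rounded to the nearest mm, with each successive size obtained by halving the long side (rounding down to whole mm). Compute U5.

Let U0's short side be w mm. w · w√2 = 1.6 m² = 1,600,000 mm², so w ≈ 1063.7 mm and w√2 ≈ 1504.2 mm → U0 = 1064 × 1504 mm.
U1: ⌊1504/2⌋ × 1064 = 752 × 1064 mm
U2: ⌊1064/2⌋ × 752 = 532 × 752 mm
U3: ⌊752/2⌋ × 532 = 376 × 532 mm
U4: ⌊532/2⌋ × 376 = 266 × 376 mm
U5: ⌊376/2⌋ × 266 = 188 × 266 mm

188 × 266 mm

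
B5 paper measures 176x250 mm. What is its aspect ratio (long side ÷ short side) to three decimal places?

250 / 176 = 1.420
ISO 216 targets √2 ≈ 1.414; the +0.006 deviation is from mm rounding.

1.420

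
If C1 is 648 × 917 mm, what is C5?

162 × 229 mm

C2: ⌊917/2⌋ × 648 = 458 × 648 mm
C3: ⌊648/2⌋ × 458 = 324 × 458 mm
C4: ⌊458/2⌋ × 324 = 229 × 324 mm
C5: ⌊324/2⌋ × 229 = 162 × 229 mm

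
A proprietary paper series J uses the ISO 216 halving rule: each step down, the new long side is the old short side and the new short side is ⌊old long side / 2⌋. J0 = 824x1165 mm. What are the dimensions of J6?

103 × 145 mm

J1 = 582 × 824 mm (from J0 by 1 halving).
J2: ⌊824/2⌋ × 582 = 412 × 582 mm
J3: ⌊582/2⌋ × 412 = 291 × 412 mm
J4: ⌊412/2⌋ × 291 = 206 × 291 mm
J5: ⌊291/2⌋ × 206 = 145 × 206 mm
J6: ⌊206/2⌋ × 145 = 103 × 145 mm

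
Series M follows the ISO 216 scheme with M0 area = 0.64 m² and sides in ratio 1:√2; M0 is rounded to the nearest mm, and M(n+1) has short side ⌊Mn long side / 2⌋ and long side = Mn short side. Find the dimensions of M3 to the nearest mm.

237 × 336 mm

Let M0's short side be w mm. w · w√2 = 0.64 m² = 640,000 mm², so w ≈ 672.7 mm and w√2 ≈ 951.4 mm → M0 = 673 × 951 mm.
M1: ⌊951/2⌋ × 673 = 475 × 673 mm
M2: ⌊673/2⌋ × 475 = 336 × 475 mm
M3: ⌊475/2⌋ × 336 = 237 × 336 mm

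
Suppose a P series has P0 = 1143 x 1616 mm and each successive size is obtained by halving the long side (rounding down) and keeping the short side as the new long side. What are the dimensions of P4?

P1: ⌊1616/2⌋ × 1143 = 808 × 1143 mm
P2: ⌊1143/2⌋ × 808 = 571 × 808 mm
P3: ⌊808/2⌋ × 571 = 404 × 571 mm
P4: ⌊571/2⌋ × 404 = 285 × 404 mm

285 × 404 mm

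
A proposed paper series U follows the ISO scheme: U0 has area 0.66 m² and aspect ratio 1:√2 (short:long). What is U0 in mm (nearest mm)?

683 × 966 mm

Let the short side be w mm. Then w · w√2 = 0.66 m² = 660,000 mm².
w² = 660,000/√2, so w ≈ 683.1 mm; long side = w√2 ≈ 966.1 mm.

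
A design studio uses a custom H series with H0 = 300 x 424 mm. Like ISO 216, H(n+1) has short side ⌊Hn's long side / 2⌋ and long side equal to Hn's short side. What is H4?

H1: ⌊424/2⌋ × 300 = 212 × 300 mm
H2: ⌊300/2⌋ × 212 = 150 × 212 mm
H3: ⌊212/2⌋ × 150 = 106 × 150 mm
H4: ⌊150/2⌋ × 106 = 75 × 106 mm

75 × 106 mm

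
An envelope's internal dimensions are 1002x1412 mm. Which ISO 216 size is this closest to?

Aspect ratio 1412/1002 ≈ 1.409 — close to the ISO √2 ≈ 1.414.
In the B-series (B0 = 1000 × 1414 mm): B0 = 1000 × 1414 mm.
Off by 4 mm total — nearest standard size.

B0 (1000 × 1414 mm)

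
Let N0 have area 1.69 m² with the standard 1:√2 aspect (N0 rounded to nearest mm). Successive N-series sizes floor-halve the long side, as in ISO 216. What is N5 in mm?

193 × 273 mm

Let N0's short side be w mm. w · w√2 = 1.69 m² = 1,690,000 mm², so w ≈ 1093.2 mm and w√2 ≈ 1546.0 mm → N0 = 1093 × 1546 mm.
N1: ⌊1546/2⌋ × 1093 = 773 × 1093 mm
N2: ⌊1093/2⌋ × 773 = 546 × 773 mm
N3: ⌊773/2⌋ × 546 = 386 × 546 mm
N4: ⌊546/2⌋ × 386 = 273 × 386 mm
N5: ⌊386/2⌋ × 273 = 193 × 273 mm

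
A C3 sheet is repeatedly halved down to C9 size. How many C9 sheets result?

C3 = 324 × 458 mm; C9 = 40 × 57 mm.
Each halving step doubles the count; 6 steps from C3 to C9.
2^6 = 64.

64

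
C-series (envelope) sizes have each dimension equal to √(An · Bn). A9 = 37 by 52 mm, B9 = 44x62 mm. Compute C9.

Short side: √(37 · 44) = √1628 ≈ 40.3 → 40 mm
Long side: √(52 · 62) = √3224 ≈ 56.8 → 57 mm

40 × 57 mm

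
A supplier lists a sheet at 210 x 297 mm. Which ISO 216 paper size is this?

A4 (210 × 297 mm)

Aspect ratio 297/210 ≈ 1.414 — close to the ISO √2 ≈ 1.414.
In the A-series (A0 area = 1 m²): A4 = 210 × 297 mm.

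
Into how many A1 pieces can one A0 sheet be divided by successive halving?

2

A0 = 841 × 1189 mm; A1 = 594 × 841 mm.
Each halving step doubles the count; 1 step from A0 to A1.
2^1 = 2.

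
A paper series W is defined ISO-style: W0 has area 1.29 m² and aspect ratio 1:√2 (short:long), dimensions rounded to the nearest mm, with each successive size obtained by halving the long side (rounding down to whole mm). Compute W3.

337 × 477 mm

Let W0's short side be w mm. w · w√2 = 1.29 m² = 1,290,000 mm², so w ≈ 955.1 mm and w√2 ≈ 1350.7 mm → W0 = 955 × 1351 mm.
W1: ⌊1351/2⌋ × 955 = 675 × 955 mm
W2: ⌊955/2⌋ × 675 = 477 × 675 mm
W3: ⌊675/2⌋ × 477 = 337 × 477 mm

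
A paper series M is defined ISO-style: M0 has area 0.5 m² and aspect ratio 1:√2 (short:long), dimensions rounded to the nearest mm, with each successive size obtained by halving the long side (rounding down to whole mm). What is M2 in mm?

Let M0's short side be w mm. w · w√2 = 0.5 m² = 500,000 mm², so w ≈ 594.6 mm and w√2 ≈ 840.9 mm → M0 = 595 × 841 mm.
M1: ⌊841/2⌋ × 595 = 420 × 595 mm
M2: ⌊595/2⌋ × 420 = 297 × 420 mm

297 × 420 mm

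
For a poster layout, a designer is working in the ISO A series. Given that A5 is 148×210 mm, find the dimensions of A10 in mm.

26 × 37 mm

A6: ⌊210/2⌋ × 148 = 105 × 148 mm
A7: ⌊148/2⌋ × 105 = 74 × 105 mm
A8: ⌊105/2⌋ × 74 = 52 × 74 mm
A9: ⌊74/2⌋ × 52 = 37 × 52 mm
A10: ⌊52/2⌋ × 37 = 26 × 37 mm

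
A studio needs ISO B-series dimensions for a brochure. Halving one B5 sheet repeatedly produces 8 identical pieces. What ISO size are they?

8 = 2^3, so 3 halving steps.
B5 → B6 → … → B8 after 3 steps.

B8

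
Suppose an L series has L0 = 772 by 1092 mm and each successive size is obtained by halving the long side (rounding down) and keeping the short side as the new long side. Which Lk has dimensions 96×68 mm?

L7

L0: 772 × 1092 mm
L1: 546 × 772 mm
L2: 386 × 546 mm
L3: 273 × 386 mm
L4: 193 × 273 mm
L5: 136 × 193 mm
L6: 96 × 136 mm
L7: 68 × 96 mm
L8: 48 × 68 mm
→ matches L7.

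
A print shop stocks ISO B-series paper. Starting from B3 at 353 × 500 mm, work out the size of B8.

B4: ⌊500/2⌋ × 353 = 250 × 353 mm
B5: ⌊353/2⌋ × 250 = 176 × 250 mm
B6: ⌊250/2⌋ × 176 = 125 × 176 mm
B7: ⌊176/2⌋ × 125 = 88 × 125 mm
B8: ⌊125/2⌋ × 88 = 62 × 88 mm

62 × 88 mm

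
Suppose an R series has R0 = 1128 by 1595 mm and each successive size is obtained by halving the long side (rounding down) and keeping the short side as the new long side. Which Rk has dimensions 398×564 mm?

R0: 1128 × 1595 mm
R1: 797 × 1128 mm
R2: 564 × 797 mm
R3: 398 × 564 mm
R4: 282 × 398 mm
→ matches R3.

R3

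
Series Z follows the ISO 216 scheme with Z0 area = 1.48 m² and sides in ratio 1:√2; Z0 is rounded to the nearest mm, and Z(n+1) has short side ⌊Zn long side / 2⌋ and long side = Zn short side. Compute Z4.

Let Z0's short side be w mm. w · w√2 = 1.48 m² = 1,480,000 mm², so w ≈ 1023.0 mm and w√2 ≈ 1446.7 mm → Z0 = 1023 × 1447 mm.
Z1: ⌊1447/2⌋ × 1023 = 723 × 1023 mm
Z2: ⌊1023/2⌋ × 723 = 511 × 723 mm
Z3: ⌊723/2⌋ × 511 = 361 × 511 mm
Z4: ⌊511/2⌋ × 361 = 255 × 361 mm

255 × 361 mm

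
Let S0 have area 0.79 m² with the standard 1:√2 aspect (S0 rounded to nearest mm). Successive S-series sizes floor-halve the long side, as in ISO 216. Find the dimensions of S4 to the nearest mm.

Let S0's short side be w mm. w · w√2 = 0.79 m² = 790,000 mm², so w ≈ 747.4 mm and w√2 ≈ 1057.0 mm → S0 = 747 × 1057 mm.
S1: ⌊1057/2⌋ × 747 = 528 × 747 mm
S2: ⌊747/2⌋ × 528 = 373 × 528 mm
S3: ⌊528/2⌋ × 373 = 264 × 373 mm
S4: ⌊373/2⌋ × 264 = 186 × 264 mm

186 × 264 mm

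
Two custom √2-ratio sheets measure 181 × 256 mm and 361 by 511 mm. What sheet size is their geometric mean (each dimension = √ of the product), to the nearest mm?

Short side: √(181 · 361) = √65341 ≈ 255.6 → 256 mm
Long side: √(256 · 511) = √130816 ≈ 361.7 → 362 mm

256 × 362 mm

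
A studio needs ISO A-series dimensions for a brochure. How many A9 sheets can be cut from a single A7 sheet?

4

Each ISO step halves the sheet: 1 × A7 → 2 × A8 → 4 × A9
From A7 to A9 is 2 halving steps: 2^2 = 4.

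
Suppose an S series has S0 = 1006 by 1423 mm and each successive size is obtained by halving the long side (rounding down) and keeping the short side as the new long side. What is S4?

251 × 355 mm

S1: ⌊1423/2⌋ × 1006 = 711 × 1006 mm
S2: ⌊1006/2⌋ × 711 = 503 × 711 mm
S3: ⌊711/2⌋ × 503 = 355 × 503 mm
S4: ⌊503/2⌋ × 355 = 251 × 355 mm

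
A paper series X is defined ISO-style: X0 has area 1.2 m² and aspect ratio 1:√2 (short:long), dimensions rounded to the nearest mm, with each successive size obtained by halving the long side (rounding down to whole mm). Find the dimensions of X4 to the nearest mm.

230 × 325 mm

Let X0's short side be w mm. w · w√2 = 1.2 m² = 1,200,000 mm², so w ≈ 921.2 mm and w√2 ≈ 1302.7 mm → X0 = 921 × 1303 mm.
X1: ⌊1303/2⌋ × 921 = 651 × 921 mm
X2: ⌊921/2⌋ × 651 = 460 × 651 mm
X3: ⌊651/2⌋ × 460 = 325 × 460 mm
X4: ⌊460/2⌋ × 325 = 230 × 325 mm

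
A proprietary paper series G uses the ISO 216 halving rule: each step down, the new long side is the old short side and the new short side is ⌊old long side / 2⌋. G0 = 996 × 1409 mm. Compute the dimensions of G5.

176 × 249 mm

G1: ⌊1409/2⌋ × 996 = 704 × 996 mm
G2: ⌊996/2⌋ × 704 = 498 × 704 mm
G3: ⌊704/2⌋ × 498 = 352 × 498 mm
G4: ⌊498/2⌋ × 352 = 249 × 352 mm
G5: ⌊352/2⌋ × 249 = 176 × 249 mm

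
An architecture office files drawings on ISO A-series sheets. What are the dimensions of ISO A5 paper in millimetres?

148 × 210 mm

A0 = 841 × 1189 mm (A0 has area 1 m², aspect 1:√2).
A1: ⌊1189/2⌋ × 841 = 594 × 841 mm
A2: ⌊841/2⌋ × 594 = 420 × 594 mm
A3: ⌊594/2⌋ × 420 = 297 × 420 mm
A4: ⌊420/2⌋ × 297 = 210 × 297 mm
A5: ⌊297/2⌋ × 210 = 148 × 210 mm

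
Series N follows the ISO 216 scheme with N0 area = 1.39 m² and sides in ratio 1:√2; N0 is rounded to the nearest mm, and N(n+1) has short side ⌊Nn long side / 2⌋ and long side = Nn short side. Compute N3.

Let N0's short side be w mm. w · w√2 = 1.39 m² = 1,390,000 mm², so w ≈ 991.4 mm and w√2 ≈ 1402.1 mm → N0 = 991 × 1402 mm.
N1: ⌊1402/2⌋ × 991 = 701 × 991 mm
N2: ⌊991/2⌋ × 701 = 495 × 701 mm
N3: ⌊701/2⌋ × 495 = 350 × 495 mm

350 × 495 mm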